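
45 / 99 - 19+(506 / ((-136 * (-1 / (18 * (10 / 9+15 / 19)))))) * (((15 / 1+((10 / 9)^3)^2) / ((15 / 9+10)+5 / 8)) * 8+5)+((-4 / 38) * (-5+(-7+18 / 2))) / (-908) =16997294024165254 / 8429598276363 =2016.38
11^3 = 1331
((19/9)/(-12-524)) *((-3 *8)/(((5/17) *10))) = 323/10050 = 0.03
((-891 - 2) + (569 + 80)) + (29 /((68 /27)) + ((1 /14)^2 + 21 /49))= -193299 /833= -232.05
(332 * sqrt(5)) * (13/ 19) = 507.94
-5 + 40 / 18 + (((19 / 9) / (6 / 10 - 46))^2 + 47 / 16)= 10810903 / 66781584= 0.16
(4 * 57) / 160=57 / 40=1.42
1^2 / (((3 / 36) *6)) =2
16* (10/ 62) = 80/ 31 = 2.58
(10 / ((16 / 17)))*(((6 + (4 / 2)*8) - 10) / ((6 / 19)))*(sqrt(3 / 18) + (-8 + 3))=-8075 / 4 + 1615*sqrt(6) / 24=-1853.92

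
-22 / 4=-11 / 2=-5.50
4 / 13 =0.31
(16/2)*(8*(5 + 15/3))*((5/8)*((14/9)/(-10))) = -560/9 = -62.22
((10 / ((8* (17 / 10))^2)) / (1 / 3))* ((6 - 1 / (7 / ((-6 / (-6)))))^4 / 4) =1059660375 / 22204448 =47.72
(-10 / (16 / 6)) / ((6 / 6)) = -3.75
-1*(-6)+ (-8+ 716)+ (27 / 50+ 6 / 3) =35827 / 50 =716.54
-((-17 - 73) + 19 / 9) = 791 / 9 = 87.89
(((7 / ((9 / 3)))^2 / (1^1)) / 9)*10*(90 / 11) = 4900 / 99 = 49.49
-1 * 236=-236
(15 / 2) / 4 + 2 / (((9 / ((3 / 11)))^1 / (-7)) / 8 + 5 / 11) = -8611 / 664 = -12.97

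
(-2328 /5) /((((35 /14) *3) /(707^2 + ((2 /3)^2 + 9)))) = -6982022752 /225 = -31031212.23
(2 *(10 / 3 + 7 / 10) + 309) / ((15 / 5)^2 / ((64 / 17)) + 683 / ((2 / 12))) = 304384 / 3936375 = 0.08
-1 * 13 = -13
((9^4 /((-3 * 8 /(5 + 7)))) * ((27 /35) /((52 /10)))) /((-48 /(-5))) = -295245 /5824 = -50.69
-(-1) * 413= 413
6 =6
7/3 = 2.33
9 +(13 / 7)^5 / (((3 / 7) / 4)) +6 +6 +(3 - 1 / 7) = 1657015 / 7203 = 230.05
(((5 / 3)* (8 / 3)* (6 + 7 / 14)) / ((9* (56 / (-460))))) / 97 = -14950 / 54999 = -0.27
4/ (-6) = -2/ 3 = -0.67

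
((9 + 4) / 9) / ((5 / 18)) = 26 / 5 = 5.20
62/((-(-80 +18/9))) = 31/39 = 0.79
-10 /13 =-0.77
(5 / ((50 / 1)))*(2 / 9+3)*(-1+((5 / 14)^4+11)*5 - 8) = 17112523 / 1152480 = 14.85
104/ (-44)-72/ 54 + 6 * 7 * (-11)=-15368/ 33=-465.70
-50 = -50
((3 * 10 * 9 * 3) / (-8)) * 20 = -2025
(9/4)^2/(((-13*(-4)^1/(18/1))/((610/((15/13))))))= 14823/16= 926.44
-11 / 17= -0.65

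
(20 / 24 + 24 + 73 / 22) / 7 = 929 / 231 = 4.02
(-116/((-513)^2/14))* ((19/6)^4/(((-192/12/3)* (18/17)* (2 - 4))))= -1245811/22674816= -0.05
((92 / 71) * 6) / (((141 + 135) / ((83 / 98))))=83 / 3479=0.02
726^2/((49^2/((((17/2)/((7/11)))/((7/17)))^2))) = 1331662916529/5764801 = 230998.94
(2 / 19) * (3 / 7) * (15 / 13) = 90 / 1729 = 0.05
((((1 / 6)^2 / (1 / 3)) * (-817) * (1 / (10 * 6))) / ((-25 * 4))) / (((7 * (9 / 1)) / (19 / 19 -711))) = -58007 / 453600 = -0.13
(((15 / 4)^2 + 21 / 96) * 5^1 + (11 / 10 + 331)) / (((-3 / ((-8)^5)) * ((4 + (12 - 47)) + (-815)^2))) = 1437184 / 216585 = 6.64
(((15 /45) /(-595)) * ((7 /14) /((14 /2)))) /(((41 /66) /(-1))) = 11 /170765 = 0.00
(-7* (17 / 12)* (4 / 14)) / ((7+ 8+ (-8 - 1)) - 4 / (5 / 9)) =85 / 36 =2.36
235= 235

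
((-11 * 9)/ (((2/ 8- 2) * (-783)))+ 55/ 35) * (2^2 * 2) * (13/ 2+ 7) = 32868/ 203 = 161.91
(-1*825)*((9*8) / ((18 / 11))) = -36300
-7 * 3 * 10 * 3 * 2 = -1260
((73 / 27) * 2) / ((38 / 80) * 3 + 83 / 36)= 5840 / 4029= 1.45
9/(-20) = -0.45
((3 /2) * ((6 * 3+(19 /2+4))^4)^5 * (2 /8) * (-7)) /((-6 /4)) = 6790613759064448017536784535660985607 /4194304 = 1619008483663665775665470000000.00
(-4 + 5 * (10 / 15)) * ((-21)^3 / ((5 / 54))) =333396 / 5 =66679.20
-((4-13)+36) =-27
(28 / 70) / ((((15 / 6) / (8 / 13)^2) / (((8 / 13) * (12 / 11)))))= 24576 / 604175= 0.04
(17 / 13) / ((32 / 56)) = 119 / 52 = 2.29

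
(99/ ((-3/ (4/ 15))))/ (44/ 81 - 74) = 1782/ 14875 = 0.12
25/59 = 0.42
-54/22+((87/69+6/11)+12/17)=248/4301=0.06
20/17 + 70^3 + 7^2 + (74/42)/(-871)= 106670422594/310947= 343050.17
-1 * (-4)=4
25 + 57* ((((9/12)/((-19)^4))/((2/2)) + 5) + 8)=21015985/27436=766.00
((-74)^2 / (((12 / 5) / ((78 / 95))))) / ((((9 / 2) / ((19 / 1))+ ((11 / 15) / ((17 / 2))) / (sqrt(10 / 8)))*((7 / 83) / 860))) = 14868809936370000 / 164776787-2166505465238400*sqrt(5) / 164776787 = 60835974.68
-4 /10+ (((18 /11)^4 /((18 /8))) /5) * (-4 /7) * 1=-391598 /512435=-0.76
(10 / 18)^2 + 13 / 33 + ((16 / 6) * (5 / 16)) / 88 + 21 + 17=551879 / 14256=38.71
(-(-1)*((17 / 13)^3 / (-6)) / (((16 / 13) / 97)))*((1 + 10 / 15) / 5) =-476561 / 48672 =-9.79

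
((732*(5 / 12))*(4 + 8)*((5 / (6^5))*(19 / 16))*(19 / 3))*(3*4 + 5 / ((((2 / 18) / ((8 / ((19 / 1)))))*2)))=492575 / 1296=380.07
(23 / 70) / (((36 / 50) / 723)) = 329.94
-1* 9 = -9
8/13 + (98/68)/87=24301/38454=0.63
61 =61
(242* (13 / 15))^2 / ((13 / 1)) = 761332 / 225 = 3383.70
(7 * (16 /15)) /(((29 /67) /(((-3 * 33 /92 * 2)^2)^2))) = 15017317623 /40576945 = 370.09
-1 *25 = -25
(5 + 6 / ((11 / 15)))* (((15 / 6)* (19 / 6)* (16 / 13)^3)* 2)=28211200 / 72501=389.11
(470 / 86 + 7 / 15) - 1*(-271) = 178621 / 645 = 276.93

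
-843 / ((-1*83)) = 843 / 83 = 10.16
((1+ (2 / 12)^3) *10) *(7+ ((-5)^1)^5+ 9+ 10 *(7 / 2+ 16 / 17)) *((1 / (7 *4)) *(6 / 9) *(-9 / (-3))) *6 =-1345865 / 102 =-13194.75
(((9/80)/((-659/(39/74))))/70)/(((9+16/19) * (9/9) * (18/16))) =-741/6383469400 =-0.00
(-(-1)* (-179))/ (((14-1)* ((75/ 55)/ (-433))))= 852577/ 195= 4372.19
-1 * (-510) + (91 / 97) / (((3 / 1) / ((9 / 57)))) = 940021 / 1843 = 510.05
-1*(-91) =91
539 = 539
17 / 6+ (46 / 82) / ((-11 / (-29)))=11669 / 2706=4.31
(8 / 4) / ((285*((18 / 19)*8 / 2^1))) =0.00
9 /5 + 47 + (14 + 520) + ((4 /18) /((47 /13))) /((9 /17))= 11095808 /19035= 582.92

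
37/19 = 1.95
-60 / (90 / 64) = -128 / 3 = -42.67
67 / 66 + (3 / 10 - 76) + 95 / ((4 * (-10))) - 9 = -113599 / 1320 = -86.06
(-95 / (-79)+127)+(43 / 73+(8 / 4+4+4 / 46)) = 17890423 / 132641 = 134.88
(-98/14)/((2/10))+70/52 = -33.65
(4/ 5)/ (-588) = -1/ 735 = -0.00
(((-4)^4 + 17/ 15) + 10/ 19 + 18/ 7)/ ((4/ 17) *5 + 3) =8825737/ 141645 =62.31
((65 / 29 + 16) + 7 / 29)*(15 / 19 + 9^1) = 99696 / 551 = 180.94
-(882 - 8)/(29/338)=-295412/29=-10186.62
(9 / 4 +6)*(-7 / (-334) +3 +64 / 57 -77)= -15257407 / 25384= -601.06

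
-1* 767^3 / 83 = -451217663 / 83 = -5436357.39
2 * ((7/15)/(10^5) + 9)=13500007/750000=18.00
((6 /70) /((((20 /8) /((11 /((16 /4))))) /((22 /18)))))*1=0.12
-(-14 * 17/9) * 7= 1666/9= 185.11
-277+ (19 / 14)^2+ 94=-35507 / 196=-181.16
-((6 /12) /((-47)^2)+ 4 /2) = -8837 /4418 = -2.00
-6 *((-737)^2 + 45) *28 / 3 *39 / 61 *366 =-7118276256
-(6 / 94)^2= -9 / 2209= -0.00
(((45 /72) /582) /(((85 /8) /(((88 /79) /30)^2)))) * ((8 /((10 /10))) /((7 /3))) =7744 /16208969175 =0.00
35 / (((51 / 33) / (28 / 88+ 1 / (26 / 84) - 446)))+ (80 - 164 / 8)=-2201318 / 221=-9960.71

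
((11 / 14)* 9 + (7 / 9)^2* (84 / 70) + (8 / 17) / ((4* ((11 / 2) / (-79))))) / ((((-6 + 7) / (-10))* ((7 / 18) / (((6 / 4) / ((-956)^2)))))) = -2158579 / 8374395568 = -0.00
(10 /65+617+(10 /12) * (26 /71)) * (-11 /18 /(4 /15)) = -11754490 /8307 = -1415.01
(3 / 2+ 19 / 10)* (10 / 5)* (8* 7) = 1904 / 5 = 380.80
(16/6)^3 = 512/27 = 18.96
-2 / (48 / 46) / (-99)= 23 / 1188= 0.02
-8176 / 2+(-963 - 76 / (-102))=-257563 / 51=-5050.25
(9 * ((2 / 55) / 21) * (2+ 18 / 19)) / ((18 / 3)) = 8 / 1045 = 0.01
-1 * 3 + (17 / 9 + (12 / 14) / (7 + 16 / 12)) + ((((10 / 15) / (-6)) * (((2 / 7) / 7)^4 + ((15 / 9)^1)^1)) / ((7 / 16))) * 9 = -43743367588 / 9079561575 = -4.82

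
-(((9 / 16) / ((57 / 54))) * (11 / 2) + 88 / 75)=-93577 / 22800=-4.10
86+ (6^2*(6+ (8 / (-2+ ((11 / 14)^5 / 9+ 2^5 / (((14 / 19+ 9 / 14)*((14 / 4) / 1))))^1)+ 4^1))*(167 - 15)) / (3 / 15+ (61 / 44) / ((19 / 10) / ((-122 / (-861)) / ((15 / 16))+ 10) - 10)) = 834590490974144299014 / 764305034770297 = 1091959.95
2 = 2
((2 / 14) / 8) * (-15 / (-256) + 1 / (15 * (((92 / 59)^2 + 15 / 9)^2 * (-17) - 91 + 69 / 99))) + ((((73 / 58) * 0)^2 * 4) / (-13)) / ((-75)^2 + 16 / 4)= 4815753941571 / 4616553138411520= 0.00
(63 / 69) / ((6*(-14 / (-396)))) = 4.30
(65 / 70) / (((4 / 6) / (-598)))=-11661 / 14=-832.93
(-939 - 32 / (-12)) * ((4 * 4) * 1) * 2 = -89888 / 3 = -29962.67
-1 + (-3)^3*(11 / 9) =-34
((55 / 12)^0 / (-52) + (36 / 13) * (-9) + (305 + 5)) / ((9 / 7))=11529 / 52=221.71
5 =5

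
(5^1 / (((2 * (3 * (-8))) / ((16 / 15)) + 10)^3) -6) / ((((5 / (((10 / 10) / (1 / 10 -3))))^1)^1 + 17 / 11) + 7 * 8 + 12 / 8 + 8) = -565961 / 4956350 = -0.11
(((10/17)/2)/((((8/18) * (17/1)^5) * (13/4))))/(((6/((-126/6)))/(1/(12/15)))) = -1575/2510307176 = -0.00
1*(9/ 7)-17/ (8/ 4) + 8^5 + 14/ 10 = 2293353/ 70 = 32762.19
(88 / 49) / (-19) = -88 / 931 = -0.09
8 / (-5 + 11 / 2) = 16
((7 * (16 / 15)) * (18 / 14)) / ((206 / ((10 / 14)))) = 24 / 721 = 0.03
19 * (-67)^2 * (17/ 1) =1449947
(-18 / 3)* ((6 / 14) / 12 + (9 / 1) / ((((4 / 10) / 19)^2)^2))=-15394168137 / 56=-274895859.59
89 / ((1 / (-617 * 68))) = -3734084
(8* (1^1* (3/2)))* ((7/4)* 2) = 42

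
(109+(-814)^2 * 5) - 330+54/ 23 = 76193511/ 23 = 3312761.35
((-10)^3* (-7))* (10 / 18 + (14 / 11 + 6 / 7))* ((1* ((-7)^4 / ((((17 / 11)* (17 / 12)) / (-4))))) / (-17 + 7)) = 7149217600 / 867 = 8245925.72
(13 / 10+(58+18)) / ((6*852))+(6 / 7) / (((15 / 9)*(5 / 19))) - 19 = -30471137 / 1789200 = -17.03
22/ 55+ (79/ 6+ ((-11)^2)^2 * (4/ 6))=293227/ 30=9774.23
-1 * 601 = -601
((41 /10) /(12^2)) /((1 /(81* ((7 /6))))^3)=30755781 /1280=24027.95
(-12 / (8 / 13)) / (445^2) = -39 / 396050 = -0.00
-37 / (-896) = 37 / 896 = 0.04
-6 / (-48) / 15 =1 / 120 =0.01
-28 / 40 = -7 / 10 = -0.70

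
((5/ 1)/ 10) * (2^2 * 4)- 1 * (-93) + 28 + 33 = 162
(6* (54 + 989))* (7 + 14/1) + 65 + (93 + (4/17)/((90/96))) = 33551944/255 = 131576.25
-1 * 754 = -754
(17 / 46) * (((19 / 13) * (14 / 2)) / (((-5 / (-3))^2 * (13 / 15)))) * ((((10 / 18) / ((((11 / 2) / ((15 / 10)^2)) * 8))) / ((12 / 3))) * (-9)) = -549423 / 5472896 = -0.10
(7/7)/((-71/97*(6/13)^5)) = -65.23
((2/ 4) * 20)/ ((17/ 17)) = 10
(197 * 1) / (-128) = -1.54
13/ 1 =13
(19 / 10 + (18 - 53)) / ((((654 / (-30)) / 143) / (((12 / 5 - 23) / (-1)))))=4875299 / 1090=4472.75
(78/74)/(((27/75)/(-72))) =-7800/37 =-210.81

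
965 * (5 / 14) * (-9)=-43425 / 14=-3101.79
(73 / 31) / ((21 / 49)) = 511 / 93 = 5.49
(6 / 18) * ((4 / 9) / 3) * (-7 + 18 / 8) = -19 / 81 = -0.23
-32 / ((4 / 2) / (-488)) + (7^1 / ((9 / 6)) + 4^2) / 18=210847 / 27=7809.15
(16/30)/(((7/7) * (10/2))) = 8/75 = 0.11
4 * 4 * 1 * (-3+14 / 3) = 80 / 3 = 26.67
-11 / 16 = -0.69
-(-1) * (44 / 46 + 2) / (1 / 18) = 1224 / 23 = 53.22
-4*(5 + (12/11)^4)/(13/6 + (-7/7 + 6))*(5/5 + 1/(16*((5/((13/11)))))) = -251667939/69251930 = -3.63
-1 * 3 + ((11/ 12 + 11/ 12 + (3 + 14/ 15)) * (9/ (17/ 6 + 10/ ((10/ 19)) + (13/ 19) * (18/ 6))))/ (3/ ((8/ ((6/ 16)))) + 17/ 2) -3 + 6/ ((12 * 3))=-252158453/ 45174570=-5.58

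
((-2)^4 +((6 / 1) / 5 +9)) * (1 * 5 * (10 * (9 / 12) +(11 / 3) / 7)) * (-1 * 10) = -220735 / 21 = -10511.19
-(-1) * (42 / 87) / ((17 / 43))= 602 / 493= 1.22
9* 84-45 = 711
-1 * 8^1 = -8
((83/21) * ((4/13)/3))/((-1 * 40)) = -83/8190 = -0.01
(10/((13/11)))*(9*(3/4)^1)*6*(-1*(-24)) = 106920/13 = 8224.62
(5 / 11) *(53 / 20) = 53 / 44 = 1.20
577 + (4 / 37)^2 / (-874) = 345191973 / 598253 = 577.00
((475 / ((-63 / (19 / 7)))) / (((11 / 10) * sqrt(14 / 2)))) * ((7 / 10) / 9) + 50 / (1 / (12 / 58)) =300 / 29 - 9025 * sqrt(7) / 43659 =9.80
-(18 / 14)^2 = -81 / 49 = -1.65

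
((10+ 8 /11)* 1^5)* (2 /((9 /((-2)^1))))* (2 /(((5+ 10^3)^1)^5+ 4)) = -944 /101499874059684771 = -0.00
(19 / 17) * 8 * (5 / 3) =14.90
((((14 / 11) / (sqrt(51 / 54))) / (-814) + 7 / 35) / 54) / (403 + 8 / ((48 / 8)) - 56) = 1 / 94050 - 7 * sqrt(34) / 477203430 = 0.00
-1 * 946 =-946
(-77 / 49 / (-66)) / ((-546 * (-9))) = 1 / 206388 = 0.00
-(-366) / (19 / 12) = 4392 / 19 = 231.16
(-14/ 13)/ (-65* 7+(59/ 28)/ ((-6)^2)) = 14112/ 5961553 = 0.00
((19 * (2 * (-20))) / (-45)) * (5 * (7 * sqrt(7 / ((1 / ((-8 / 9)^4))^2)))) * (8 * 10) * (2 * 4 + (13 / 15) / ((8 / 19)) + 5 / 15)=811677.01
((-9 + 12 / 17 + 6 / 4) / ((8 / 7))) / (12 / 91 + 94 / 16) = -147147 / 148682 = -0.99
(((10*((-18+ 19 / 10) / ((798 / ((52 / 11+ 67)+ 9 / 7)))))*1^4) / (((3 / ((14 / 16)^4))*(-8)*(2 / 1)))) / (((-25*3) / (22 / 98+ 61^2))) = -152818141 / 17121280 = -8.93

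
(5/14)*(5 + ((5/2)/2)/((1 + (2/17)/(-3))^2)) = 305125/134456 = 2.27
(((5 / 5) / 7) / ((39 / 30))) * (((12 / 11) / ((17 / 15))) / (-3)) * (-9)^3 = 437400 / 17017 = 25.70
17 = 17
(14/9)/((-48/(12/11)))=-7/198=-0.04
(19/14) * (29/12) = 551/168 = 3.28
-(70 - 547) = 477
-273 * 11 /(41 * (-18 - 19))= 1.98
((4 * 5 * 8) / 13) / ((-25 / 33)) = -1056 / 65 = -16.25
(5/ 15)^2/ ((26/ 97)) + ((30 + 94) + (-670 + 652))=24901/ 234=106.41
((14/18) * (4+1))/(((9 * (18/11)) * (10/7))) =539/2916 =0.18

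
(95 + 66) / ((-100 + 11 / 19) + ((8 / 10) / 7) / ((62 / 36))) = -3319015 / 2048197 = -1.62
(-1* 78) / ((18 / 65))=-845 / 3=-281.67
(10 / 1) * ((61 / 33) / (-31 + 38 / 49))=-29890 / 48873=-0.61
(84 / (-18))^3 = -2744 / 27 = -101.63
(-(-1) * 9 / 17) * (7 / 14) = 9 / 34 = 0.26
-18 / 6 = -3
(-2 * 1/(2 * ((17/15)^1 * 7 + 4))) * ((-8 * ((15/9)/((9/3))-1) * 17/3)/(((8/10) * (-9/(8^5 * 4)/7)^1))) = 3119513600/14499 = 215153.71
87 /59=1.47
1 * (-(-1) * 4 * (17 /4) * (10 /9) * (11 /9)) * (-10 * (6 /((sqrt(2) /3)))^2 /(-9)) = 37400 /9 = 4155.56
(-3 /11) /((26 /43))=-129 /286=-0.45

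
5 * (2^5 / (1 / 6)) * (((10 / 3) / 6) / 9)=1600 / 27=59.26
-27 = -27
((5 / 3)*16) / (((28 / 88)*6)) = 13.97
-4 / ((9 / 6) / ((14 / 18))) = -56 / 27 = -2.07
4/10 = 2/5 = 0.40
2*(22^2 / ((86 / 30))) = 337.67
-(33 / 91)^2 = -1089 / 8281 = -0.13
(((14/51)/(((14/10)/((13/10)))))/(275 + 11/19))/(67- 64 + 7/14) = 247/934626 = 0.00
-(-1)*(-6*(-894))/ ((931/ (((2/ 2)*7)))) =40.33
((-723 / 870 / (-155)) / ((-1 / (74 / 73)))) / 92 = -8917 / 150942100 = -0.00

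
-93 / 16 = -5.81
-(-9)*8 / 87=24 / 29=0.83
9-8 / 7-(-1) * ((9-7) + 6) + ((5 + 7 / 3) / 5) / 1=1819 / 105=17.32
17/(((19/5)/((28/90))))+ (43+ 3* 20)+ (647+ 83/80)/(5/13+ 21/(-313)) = 1995651943/930240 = 2145.31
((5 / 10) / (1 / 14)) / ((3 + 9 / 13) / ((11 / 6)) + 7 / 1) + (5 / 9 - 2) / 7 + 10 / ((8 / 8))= 858376 / 81207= 10.57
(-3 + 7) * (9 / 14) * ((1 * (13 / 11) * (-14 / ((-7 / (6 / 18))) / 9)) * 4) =208 / 231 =0.90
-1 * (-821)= 821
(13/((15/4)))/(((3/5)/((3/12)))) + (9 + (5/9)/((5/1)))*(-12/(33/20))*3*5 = -98257/99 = -992.49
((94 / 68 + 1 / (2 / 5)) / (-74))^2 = 1089 / 395641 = 0.00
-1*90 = -90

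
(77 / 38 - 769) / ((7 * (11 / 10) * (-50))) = 5829 / 2926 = 1.99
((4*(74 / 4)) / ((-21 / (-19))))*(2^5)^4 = 1474297856 / 21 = 70204659.81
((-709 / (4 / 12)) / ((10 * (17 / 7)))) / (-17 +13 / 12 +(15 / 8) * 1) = 178668 / 28645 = 6.24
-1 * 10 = -10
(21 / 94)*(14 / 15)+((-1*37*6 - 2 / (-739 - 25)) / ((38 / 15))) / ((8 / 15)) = -4478268353 / 27290080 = -164.10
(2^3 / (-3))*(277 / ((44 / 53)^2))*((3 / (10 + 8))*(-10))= 3890465 / 2178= 1786.26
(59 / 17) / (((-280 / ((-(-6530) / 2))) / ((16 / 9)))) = -77054 / 1071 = -71.95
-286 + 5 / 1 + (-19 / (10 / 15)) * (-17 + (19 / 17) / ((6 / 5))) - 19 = 10741 / 68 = 157.96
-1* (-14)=14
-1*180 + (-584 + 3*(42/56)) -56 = -3271/4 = -817.75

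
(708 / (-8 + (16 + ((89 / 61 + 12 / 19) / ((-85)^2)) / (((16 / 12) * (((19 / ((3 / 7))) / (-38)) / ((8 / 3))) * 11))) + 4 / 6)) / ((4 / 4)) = 11606052150 / 142069579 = 81.69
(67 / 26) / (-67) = -1 / 26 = -0.04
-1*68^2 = -4624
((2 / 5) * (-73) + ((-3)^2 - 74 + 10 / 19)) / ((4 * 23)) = -1.02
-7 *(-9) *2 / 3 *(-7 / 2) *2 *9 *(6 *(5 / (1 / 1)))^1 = -79380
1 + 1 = 2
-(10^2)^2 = -10000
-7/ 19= -0.37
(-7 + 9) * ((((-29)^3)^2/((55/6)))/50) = 3568939926/1375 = 2595592.67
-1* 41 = -41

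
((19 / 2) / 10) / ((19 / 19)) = 19 / 20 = 0.95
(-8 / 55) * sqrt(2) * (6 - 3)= -24 * sqrt(2) / 55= -0.62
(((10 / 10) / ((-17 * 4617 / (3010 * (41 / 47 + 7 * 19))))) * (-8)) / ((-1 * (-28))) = 5411120 / 3688983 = 1.47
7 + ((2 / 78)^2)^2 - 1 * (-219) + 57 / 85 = 44573067832 / 196642485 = 226.67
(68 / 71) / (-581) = -68 / 41251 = -0.00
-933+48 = -885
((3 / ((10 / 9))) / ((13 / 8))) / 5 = 108 / 325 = 0.33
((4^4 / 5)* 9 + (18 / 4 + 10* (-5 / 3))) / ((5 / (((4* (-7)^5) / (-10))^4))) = 8591392896796479371672 / 46875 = 183283048464991559.93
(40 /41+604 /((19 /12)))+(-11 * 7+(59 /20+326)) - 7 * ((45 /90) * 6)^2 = 8902401 /15580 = 571.40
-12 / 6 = -2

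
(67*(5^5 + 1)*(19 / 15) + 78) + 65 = 1327181 / 5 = 265436.20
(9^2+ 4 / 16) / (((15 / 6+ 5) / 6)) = 65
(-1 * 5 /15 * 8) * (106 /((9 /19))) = -16112 /27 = -596.74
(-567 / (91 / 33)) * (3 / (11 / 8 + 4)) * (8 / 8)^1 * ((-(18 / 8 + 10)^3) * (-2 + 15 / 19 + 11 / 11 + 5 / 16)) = 29246247261 / 1359488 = 21512.69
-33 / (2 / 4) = -66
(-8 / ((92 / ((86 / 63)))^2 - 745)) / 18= -7396 / 63188091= -0.00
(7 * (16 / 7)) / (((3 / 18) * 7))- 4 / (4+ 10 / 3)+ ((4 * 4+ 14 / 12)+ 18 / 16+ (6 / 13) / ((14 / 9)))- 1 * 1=738911 / 24024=30.76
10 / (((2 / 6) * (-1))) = -30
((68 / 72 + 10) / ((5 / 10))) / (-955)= -0.02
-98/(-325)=98/325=0.30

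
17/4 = 4.25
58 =58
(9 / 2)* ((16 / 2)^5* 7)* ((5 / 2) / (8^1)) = 322560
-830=-830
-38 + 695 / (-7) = -961 / 7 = -137.29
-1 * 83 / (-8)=83 / 8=10.38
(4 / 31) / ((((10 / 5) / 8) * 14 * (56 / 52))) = 52 / 1519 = 0.03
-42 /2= -21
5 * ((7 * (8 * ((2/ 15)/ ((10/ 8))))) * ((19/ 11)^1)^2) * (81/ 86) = 2183328/ 26015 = 83.93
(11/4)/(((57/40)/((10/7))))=1100/399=2.76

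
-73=-73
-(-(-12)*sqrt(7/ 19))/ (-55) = 0.13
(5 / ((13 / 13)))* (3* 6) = 90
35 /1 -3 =32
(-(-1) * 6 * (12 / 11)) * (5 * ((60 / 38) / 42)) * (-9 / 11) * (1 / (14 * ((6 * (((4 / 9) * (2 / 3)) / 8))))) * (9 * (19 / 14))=-164025 / 41503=-3.95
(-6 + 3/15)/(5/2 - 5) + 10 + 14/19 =13.06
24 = 24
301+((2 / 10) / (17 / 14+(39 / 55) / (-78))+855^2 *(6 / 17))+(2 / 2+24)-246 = 2035805949 / 7888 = 258088.99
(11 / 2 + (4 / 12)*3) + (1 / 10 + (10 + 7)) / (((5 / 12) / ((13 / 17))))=32201 / 850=37.88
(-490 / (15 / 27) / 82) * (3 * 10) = -13230 / 41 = -322.68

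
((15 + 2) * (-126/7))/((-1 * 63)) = 34/7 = 4.86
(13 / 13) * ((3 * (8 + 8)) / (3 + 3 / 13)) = 104 / 7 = 14.86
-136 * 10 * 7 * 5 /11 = -47600 /11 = -4327.27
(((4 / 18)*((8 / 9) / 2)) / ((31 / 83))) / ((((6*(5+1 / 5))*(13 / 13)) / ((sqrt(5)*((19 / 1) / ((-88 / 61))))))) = -480985*sqrt(5) / 4308876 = -0.25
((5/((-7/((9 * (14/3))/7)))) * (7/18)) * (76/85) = -76/51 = -1.49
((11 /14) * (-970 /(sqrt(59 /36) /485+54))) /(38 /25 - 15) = 60989373225000 /58250738737219 - 388121250 * sqrt(59) /58250738737219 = 1.05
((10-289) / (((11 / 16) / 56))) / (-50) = 124992 / 275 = 454.52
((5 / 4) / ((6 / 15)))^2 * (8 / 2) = 625 / 16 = 39.06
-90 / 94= -45 / 47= -0.96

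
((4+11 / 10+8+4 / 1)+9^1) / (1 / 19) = 4959 / 10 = 495.90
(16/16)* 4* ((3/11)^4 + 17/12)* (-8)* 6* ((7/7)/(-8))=499738/14641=34.13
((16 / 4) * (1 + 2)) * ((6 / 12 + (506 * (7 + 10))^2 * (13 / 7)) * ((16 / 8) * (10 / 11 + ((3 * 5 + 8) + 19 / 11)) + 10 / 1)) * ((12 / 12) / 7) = 7780067642484 / 539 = 14434262787.54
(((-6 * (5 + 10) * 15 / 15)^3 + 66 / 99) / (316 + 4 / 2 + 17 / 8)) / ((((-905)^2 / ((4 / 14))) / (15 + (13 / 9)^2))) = -0.01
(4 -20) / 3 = -16 / 3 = -5.33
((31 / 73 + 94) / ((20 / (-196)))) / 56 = -48251 / 2920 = -16.52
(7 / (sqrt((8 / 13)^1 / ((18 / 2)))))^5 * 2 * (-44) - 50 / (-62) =25 / 31 - 7592343759 * sqrt(26) / 32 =-1209797154.85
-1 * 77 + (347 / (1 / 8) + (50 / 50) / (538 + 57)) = 1605906 / 595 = 2699.00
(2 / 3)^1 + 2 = 8 / 3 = 2.67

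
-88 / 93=-0.95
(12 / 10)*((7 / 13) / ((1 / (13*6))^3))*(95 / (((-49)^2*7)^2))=4161456 / 40353607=0.10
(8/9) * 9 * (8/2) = 32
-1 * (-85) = 85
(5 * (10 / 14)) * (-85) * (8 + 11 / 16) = -295375 / 112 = -2637.28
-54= -54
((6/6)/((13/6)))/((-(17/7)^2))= -294/3757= -0.08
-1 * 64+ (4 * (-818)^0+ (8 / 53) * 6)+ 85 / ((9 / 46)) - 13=172841 / 477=362.35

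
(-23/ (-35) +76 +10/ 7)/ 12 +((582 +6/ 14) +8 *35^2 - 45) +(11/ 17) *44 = 24686327/ 2380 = 10372.41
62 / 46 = 31 / 23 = 1.35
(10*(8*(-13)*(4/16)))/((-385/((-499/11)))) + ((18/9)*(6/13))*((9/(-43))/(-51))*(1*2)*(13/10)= -94809448/3095785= -30.63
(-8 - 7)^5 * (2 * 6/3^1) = -3037500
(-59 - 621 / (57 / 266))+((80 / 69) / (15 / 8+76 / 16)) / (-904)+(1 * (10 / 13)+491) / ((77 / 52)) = -83523037357 / 31819557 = -2624.90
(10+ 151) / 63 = 23 / 9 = 2.56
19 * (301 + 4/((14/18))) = 40717/7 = 5816.71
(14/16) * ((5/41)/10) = 7/656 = 0.01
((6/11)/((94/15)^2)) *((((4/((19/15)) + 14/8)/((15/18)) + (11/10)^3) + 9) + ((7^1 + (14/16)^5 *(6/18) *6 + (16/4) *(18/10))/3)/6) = 35860638963/151283630080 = 0.24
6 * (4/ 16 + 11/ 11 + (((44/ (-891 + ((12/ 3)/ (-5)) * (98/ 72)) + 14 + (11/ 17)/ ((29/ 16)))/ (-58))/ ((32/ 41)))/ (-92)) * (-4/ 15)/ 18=-1058949754813/ 9504425998080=-0.11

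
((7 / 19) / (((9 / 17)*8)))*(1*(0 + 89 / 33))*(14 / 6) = 0.55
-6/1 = -6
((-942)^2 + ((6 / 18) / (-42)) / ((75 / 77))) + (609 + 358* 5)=1201180039 / 1350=889762.99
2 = 2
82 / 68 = 41 / 34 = 1.21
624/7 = 89.14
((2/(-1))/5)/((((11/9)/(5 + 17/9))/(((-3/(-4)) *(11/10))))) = -93/50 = -1.86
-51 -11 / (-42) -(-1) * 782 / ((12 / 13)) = 5575 / 7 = 796.43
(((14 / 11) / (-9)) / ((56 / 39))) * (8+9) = -221 / 132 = -1.67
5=5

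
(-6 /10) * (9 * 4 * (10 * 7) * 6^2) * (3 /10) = -81648 /5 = -16329.60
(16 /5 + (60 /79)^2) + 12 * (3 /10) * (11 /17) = 647854 /106097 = 6.11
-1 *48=-48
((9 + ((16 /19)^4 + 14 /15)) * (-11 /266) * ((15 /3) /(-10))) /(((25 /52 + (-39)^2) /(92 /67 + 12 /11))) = 481623715352 /1378167225441405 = 0.00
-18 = -18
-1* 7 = -7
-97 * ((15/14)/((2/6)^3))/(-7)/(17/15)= 589275/1666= 353.71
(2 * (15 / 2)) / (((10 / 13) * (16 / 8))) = 9.75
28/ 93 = 0.30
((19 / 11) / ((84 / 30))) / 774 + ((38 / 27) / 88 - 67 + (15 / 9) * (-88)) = -19099658 / 89397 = -213.65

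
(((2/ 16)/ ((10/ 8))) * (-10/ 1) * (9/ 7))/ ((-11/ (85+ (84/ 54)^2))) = 7081/ 693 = 10.22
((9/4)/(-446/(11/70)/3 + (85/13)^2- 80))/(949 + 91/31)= -119691/49793948200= -0.00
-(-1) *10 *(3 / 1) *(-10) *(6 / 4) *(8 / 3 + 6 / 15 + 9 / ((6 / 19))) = -14205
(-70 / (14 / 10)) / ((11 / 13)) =-650 / 11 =-59.09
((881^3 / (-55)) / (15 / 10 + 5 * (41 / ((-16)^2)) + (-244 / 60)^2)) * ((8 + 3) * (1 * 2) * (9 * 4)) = -567169281239040 / 1085101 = -522688008.99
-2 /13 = -0.15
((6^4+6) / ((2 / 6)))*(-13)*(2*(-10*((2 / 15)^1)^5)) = 722176 / 16875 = 42.80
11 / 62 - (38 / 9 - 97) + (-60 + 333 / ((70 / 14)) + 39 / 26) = 140972 / 1395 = 101.06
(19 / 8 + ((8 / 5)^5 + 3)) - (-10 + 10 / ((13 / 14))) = 4904747 / 325000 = 15.09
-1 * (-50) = 50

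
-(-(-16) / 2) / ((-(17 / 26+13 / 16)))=1664 / 305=5.46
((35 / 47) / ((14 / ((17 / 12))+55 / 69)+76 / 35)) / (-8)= -1436925 / 198374968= -0.01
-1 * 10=-10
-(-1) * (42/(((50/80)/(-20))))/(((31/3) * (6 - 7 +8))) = -576/31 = -18.58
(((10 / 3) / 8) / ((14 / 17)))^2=7225 / 28224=0.26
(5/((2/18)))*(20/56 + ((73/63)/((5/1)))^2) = 81533/4410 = 18.49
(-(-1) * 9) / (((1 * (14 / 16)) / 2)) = 144 / 7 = 20.57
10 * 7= 70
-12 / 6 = -2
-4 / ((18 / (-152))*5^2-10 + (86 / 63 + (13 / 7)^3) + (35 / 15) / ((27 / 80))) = -8446032 / 3638933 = -2.32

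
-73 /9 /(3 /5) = -365 /27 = -13.52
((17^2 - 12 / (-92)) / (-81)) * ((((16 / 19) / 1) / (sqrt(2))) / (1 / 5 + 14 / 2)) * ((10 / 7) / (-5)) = 1000 * sqrt(2) / 16767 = 0.08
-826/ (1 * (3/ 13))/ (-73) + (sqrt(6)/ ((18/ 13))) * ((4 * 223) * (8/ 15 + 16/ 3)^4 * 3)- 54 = -1088/ 219 + 347703369728 * sqrt(6)/ 151875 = 5607868.86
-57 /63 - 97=-2056 /21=-97.90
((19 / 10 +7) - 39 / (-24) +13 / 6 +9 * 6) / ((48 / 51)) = 136051 / 1920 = 70.86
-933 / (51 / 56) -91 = -18963 / 17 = -1115.47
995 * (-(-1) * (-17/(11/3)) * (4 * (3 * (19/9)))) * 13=-16712020/11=-1519274.55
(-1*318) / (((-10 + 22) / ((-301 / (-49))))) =-2279 / 14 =-162.79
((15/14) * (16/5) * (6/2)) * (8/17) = 576/119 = 4.84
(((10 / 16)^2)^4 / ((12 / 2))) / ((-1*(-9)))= 390625 / 905969664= 0.00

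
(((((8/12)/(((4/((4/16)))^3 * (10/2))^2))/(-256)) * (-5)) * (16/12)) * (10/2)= 1/4831838208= 0.00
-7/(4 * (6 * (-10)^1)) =7/240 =0.03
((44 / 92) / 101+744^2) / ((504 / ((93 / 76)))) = 5694541187 / 4237152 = 1343.95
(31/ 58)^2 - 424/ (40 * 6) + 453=22783649/ 50460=451.52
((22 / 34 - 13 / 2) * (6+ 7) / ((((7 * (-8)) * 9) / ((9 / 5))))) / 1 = 2587 / 9520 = 0.27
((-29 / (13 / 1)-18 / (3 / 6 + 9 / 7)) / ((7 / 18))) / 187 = -72018 / 425425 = -0.17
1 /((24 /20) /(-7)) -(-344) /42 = 33 /14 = 2.36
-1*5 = -5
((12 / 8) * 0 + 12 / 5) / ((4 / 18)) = 54 / 5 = 10.80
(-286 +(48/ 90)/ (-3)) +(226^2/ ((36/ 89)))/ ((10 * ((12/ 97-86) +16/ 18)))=-2903053657/ 6677460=-434.75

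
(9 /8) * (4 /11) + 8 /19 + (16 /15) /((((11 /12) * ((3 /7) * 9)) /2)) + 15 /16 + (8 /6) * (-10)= -4948831 /451440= -10.96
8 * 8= 64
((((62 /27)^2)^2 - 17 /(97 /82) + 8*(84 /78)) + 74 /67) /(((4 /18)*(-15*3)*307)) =-103956686698 /13784255720469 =-0.01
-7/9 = -0.78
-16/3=-5.33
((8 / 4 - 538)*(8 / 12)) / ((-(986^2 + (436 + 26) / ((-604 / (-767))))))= 323744 / 881341107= 0.00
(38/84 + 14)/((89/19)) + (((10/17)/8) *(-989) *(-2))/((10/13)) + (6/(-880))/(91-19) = 7163740603/37280320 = 192.16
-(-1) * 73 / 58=73 / 58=1.26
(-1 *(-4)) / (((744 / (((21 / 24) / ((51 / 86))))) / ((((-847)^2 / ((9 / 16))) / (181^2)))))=431880218 / 1398468807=0.31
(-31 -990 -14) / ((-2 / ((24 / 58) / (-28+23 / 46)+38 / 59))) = 6126579 / 18821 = 325.52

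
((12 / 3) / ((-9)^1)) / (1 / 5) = -20 / 9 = -2.22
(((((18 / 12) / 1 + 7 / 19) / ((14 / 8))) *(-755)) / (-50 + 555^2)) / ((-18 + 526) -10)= -10721 / 2039841615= -0.00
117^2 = 13689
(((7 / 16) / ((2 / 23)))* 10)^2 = 648025 / 256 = 2531.35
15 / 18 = 5 / 6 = 0.83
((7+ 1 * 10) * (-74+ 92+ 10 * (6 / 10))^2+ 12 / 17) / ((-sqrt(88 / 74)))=-83238 * sqrt(407) / 187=-8980.02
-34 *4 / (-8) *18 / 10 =153 / 5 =30.60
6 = 6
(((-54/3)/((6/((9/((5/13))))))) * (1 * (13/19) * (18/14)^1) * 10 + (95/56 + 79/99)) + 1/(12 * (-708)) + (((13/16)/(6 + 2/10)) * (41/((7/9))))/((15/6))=-26214170877/42813232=-612.29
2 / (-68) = -1 / 34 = -0.03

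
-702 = -702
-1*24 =-24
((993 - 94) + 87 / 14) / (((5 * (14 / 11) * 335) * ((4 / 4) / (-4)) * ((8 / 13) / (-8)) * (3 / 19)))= 34432541 / 246225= 139.84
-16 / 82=-8 / 41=-0.20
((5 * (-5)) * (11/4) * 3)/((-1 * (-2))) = -825/8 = -103.12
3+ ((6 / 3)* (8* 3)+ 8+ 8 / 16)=119 / 2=59.50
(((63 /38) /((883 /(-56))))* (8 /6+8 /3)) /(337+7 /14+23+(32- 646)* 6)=14112 /111516719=0.00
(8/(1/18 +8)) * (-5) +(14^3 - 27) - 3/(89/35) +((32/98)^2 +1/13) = 218403283057/80560753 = 2711.04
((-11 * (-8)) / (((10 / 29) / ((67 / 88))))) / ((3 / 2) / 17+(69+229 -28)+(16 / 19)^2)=11924191 / 16618835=0.72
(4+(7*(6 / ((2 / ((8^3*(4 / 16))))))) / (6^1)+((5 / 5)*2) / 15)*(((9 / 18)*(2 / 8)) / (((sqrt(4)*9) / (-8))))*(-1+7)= -6782 / 45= -150.71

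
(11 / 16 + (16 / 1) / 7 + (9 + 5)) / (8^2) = 1901 / 7168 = 0.27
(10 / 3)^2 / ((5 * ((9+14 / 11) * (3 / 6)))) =440 / 1017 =0.43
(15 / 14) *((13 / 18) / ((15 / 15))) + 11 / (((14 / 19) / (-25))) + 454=6851 / 84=81.56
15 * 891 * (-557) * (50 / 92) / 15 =-12407175 / 46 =-269721.20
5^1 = 5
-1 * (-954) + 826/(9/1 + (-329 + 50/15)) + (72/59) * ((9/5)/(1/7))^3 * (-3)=-892879143/140125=-6372.02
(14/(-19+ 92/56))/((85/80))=-3136/4131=-0.76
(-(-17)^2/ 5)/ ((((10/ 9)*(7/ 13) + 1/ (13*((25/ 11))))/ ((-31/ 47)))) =5241015/ 86903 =60.31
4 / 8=1 / 2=0.50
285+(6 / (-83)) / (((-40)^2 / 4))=4730997 / 16600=285.00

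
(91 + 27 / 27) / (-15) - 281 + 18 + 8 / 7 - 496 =-80219 / 105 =-763.99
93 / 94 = 0.99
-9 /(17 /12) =-108 /17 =-6.35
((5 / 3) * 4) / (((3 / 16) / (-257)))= -82240 / 9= -9137.78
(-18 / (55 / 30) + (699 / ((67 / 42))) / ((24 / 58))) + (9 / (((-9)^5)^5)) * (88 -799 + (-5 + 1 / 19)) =2343658146095345032912910589127 / 2233939004810891511233288166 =1049.11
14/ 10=7/ 5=1.40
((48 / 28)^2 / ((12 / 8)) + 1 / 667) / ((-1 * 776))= -64081 / 25362008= -0.00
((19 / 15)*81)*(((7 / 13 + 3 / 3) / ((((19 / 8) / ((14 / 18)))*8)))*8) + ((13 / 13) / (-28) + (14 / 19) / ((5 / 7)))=1821957 / 34580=52.69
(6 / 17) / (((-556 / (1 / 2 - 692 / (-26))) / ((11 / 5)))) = -4653 / 122876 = -0.04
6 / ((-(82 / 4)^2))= -24 / 1681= -0.01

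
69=69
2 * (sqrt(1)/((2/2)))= 2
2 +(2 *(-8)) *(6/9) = -26/3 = -8.67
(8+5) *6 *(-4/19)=-16.42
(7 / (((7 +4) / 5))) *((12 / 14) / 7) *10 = 300 / 77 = 3.90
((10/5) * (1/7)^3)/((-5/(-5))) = 2/343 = 0.01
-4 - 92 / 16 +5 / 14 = -263 / 28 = -9.39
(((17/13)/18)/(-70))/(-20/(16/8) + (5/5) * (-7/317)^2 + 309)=-1708313/492157738800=-0.00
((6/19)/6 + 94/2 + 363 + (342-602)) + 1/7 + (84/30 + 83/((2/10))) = 377717/665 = 568.00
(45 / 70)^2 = 81 / 196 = 0.41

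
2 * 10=20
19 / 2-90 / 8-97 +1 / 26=-5133 / 52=-98.71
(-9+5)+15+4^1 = 15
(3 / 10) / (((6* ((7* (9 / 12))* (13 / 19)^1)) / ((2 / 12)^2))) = 19 / 49140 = 0.00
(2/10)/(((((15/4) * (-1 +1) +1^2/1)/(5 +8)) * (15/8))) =104/75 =1.39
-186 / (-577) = 186 / 577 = 0.32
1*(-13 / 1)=-13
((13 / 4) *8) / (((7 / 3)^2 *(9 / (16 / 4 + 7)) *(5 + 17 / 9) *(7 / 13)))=16731 / 10633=1.57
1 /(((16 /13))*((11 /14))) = 91 /88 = 1.03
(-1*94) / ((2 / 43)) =-2021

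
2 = 2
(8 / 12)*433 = 866 / 3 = 288.67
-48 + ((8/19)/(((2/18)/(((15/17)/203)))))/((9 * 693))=-727029032/15146439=-48.00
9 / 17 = 0.53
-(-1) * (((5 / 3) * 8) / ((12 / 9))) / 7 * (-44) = -440 / 7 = -62.86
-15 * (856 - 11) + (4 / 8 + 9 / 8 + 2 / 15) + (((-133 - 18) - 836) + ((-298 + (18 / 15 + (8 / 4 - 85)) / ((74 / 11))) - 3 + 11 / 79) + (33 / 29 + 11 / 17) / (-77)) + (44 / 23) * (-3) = -389188244063167 / 27840873480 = -13979.02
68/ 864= 17/ 216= 0.08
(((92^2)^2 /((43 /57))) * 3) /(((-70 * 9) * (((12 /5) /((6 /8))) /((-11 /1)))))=1554465.62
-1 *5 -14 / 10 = -32 / 5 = -6.40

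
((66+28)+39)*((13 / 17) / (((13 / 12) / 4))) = 6384 / 17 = 375.53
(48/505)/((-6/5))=-8/101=-0.08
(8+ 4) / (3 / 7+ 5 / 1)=42 / 19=2.21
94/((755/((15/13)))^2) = 846/3853369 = 0.00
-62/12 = -31/6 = -5.17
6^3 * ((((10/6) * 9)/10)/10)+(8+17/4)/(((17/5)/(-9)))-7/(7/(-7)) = 2371/340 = 6.97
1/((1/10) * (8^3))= 5/256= 0.02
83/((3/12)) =332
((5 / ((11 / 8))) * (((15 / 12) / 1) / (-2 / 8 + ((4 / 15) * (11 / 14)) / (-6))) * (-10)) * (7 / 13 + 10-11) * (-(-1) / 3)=-24.54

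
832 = 832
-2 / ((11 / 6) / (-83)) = 996 / 11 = 90.55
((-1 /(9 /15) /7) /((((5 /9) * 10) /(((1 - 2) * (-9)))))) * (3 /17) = -81 /1190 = -0.07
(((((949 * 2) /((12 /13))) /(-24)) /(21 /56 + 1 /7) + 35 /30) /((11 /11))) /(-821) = 42875 /214281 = 0.20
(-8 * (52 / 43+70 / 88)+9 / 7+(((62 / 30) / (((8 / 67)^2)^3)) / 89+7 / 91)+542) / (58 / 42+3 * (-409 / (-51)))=2186963616066107269 / 6514572528189440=335.70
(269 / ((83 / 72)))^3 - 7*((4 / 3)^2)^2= 588489328684288 / 46314747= 12706305.59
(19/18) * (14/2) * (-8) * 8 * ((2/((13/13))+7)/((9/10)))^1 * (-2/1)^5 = 1361920/9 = 151324.44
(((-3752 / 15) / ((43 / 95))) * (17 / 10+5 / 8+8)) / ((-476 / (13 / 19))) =359723 / 43860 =8.20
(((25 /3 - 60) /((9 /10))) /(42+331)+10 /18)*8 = 32360 /10071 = 3.21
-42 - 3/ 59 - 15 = -3366/ 59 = -57.05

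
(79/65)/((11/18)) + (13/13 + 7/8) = 3.86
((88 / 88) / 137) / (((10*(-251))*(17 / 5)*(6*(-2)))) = 1 / 14029896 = 0.00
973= 973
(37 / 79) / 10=37 / 790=0.05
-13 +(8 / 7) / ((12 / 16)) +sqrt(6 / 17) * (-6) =-241 / 21 - 6 * sqrt(102) / 17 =-15.04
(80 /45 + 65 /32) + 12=4553 /288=15.81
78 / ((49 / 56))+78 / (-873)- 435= -704693 / 2037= -345.95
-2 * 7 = -14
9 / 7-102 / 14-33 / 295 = -1803 / 295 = -6.11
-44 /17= -2.59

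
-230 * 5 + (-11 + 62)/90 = -34483/30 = -1149.43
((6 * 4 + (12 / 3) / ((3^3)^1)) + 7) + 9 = 1084 / 27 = 40.15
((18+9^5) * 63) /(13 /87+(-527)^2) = 323746227 /24162436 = 13.40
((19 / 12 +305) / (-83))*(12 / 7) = -3679 / 581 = -6.33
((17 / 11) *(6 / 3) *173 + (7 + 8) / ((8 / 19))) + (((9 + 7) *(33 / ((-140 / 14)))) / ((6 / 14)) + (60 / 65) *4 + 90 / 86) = 111147133 / 245960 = 451.89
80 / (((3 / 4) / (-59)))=-18880 / 3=-6293.33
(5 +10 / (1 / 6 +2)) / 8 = 125 / 104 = 1.20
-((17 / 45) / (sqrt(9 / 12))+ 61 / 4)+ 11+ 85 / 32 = -2.03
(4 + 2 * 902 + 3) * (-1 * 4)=-7244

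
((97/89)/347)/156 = 97/4817748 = 0.00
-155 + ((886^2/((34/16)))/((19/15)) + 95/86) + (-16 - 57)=8094856021/27778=291412.49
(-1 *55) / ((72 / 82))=-2255 / 36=-62.64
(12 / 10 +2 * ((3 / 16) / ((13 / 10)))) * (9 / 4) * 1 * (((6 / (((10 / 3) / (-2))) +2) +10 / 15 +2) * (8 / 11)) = 9288 / 3575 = 2.60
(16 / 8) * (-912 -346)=-2516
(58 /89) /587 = 0.00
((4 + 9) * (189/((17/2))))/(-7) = -702/17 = -41.29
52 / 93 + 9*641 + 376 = 571537 / 93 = 6145.56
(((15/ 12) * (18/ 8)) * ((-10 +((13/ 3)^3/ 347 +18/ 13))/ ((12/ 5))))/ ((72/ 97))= -2475359975/ 187080192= -13.23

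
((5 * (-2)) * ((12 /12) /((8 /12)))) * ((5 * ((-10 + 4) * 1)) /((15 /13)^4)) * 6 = 114244 /75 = 1523.25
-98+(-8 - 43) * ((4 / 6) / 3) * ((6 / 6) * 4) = -430 / 3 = -143.33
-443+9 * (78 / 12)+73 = -623 / 2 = -311.50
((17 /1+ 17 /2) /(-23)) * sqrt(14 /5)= -51 * sqrt(70) /230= -1.86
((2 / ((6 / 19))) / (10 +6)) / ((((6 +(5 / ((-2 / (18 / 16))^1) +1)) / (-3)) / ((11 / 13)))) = -0.24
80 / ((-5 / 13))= -208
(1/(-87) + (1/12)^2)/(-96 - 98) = 19/810144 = 0.00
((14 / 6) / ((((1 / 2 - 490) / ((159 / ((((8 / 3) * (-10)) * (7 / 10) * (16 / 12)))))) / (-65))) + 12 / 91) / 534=-877829 / 253725472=-0.00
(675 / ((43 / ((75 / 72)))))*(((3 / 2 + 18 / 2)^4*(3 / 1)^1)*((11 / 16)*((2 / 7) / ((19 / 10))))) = 25786096875 / 418304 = 61644.39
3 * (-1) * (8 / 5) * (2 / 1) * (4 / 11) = -192 / 55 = -3.49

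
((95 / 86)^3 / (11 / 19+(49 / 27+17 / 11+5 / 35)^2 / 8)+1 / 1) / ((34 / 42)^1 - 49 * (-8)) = 3796338771517278 / 910427204001973457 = 0.00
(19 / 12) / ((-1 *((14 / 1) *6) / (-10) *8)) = 95 / 4032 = 0.02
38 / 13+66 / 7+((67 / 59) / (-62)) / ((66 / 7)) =271322393 / 21969948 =12.35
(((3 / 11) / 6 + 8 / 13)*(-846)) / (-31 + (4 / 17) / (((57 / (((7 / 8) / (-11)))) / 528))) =25822881 / 1439867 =17.93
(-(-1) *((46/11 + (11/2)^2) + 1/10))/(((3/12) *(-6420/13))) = -923/3300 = -0.28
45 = 45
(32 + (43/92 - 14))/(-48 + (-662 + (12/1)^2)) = -1699/52072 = -0.03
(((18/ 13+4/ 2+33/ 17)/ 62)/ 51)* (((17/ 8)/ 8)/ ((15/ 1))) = 1177/ 39461760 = 0.00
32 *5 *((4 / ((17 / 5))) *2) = 6400 / 17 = 376.47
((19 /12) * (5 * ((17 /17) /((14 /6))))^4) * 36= 2885625 /2401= 1201.84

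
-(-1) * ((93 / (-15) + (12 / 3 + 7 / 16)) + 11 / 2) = 299 / 80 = 3.74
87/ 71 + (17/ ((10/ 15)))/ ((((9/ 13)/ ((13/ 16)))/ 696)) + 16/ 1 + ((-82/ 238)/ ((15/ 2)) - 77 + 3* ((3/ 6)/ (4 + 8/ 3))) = 21057937217/ 1013880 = 20769.65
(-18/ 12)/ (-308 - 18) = 3/ 652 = 0.00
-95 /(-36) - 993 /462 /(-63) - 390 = -835077 /2156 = -387.33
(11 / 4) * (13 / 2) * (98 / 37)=7007 / 148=47.34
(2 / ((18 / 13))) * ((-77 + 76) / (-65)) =1 / 45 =0.02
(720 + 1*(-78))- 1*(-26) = 668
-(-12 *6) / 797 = 72 / 797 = 0.09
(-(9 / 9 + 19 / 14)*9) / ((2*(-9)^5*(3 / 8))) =22 / 45927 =0.00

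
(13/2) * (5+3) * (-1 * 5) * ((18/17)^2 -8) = 516880/289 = 1788.51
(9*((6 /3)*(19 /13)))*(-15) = -5130 /13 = -394.62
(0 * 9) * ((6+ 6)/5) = 0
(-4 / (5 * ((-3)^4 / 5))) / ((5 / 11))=-44 / 405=-0.11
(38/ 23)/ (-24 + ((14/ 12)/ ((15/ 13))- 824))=-3420/ 1753267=-0.00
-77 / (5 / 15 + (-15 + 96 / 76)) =4389 / 764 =5.74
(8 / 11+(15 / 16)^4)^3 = 1263785953496597747 / 374643194001883136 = 3.37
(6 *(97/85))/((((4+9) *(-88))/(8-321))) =91083/48620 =1.87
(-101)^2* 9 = 91809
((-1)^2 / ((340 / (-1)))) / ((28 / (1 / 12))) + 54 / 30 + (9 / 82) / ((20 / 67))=10153039 / 4683840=2.17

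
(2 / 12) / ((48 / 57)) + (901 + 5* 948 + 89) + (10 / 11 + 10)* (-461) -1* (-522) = 1291601 / 1056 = 1223.11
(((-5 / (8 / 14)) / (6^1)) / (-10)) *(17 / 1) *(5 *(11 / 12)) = 11.36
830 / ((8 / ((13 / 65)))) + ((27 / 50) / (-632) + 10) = 971673 / 31600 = 30.75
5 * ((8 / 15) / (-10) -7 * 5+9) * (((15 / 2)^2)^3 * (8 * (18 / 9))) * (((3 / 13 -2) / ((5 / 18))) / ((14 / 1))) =30715048125 / 182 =168764000.69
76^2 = 5776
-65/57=-1.14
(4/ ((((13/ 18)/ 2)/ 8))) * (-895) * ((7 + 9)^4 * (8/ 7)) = -540561899520/ 91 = -5940240654.07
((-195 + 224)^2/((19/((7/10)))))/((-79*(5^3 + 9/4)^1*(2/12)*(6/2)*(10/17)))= -200158/19100225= -0.01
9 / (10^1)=9 / 10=0.90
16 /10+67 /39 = 647 /195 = 3.32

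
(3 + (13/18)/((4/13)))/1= 385/72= 5.35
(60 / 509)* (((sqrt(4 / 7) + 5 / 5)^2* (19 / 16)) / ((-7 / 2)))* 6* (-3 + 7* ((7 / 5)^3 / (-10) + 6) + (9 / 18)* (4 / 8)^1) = -175540563 / 12470500 - 15958233* sqrt(7) / 3117625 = -27.62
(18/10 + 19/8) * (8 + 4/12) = 835/24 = 34.79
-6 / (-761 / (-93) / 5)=-3.67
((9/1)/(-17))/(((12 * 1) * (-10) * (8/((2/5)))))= 3/13600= 0.00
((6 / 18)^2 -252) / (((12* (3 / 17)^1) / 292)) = -34732.68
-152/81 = -1.88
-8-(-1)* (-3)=-11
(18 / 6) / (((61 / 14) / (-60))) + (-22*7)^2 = 1444156 / 61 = 23674.69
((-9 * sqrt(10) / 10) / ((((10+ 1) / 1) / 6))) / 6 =-0.26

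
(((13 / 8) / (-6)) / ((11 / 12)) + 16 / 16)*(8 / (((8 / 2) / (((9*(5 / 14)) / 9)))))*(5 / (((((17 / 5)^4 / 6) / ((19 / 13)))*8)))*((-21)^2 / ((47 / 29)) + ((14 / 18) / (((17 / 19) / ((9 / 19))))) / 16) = 1247419171875 / 222088352512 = 5.62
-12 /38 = -6 /19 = -0.32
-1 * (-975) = 975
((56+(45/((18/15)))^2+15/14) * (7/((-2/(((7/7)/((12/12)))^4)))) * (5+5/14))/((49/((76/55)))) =-11677305/15092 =-773.74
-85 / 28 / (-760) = 17 / 4256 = 0.00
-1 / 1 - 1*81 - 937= -1019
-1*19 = -19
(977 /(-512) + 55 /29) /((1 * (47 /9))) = -1557 /697856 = -0.00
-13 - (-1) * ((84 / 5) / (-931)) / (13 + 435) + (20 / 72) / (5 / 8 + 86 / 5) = -6205767331 / 477938160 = -12.98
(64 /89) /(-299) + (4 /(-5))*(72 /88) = -961516 /1463605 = -0.66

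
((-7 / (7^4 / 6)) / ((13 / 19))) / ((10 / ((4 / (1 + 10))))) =-228 / 245245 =-0.00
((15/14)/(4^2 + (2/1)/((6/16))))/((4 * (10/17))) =153/7168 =0.02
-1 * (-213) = 213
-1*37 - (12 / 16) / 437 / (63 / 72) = -113189 / 3059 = -37.00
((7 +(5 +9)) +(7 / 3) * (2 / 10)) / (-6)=-161 / 45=-3.58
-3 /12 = -1 /4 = -0.25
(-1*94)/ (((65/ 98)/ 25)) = -46060/ 13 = -3543.08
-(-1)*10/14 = 0.71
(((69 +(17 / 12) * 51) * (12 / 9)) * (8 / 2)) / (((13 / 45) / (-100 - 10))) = -3729000 / 13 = -286846.15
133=133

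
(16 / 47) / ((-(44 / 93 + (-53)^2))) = -1488 / 12280207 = -0.00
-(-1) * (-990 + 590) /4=-100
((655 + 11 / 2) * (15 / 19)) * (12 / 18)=6605 / 19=347.63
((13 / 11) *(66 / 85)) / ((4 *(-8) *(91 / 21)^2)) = -27 / 17680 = -0.00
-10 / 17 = -0.59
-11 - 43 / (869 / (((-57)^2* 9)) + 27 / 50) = -72030677 / 832957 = -86.48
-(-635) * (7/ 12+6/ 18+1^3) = 14605/ 12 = 1217.08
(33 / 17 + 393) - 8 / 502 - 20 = 1599806 / 4267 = 374.93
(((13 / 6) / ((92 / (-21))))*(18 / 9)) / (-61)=91 / 5612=0.02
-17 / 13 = -1.31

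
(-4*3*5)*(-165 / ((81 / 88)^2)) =8518400 / 729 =11685.05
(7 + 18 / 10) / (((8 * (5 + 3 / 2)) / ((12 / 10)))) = 66 / 325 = 0.20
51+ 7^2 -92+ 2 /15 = 122 /15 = 8.13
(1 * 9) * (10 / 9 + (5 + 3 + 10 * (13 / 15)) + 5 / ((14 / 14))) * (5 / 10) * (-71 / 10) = -2911 / 4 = -727.75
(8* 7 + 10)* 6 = 396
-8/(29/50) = -400/29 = -13.79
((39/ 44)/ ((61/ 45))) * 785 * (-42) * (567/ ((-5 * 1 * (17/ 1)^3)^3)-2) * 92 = 143473439965836958614/ 36169302331585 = 3966718.48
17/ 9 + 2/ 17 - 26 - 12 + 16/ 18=-5371/ 153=-35.10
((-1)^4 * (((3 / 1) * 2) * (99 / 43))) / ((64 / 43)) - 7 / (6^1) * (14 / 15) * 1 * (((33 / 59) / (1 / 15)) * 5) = -68717 / 1888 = -36.40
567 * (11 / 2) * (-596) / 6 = -309771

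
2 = 2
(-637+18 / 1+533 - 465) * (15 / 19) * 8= -3480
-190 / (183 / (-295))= 56050 / 183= 306.28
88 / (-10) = -44 / 5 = -8.80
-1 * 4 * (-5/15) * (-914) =-3656/3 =-1218.67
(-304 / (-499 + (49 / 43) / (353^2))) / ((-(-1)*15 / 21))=712638871 / 835542270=0.85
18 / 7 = 2.57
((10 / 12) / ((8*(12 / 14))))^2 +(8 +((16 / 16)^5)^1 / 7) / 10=2406779 / 2903040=0.83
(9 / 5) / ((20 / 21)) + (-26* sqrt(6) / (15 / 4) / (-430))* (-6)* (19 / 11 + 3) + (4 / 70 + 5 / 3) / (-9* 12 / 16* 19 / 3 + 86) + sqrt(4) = 1427717 / 363300 -5408* sqrt(6) / 11825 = 2.81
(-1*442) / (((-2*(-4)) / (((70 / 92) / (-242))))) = 7735 / 44528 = 0.17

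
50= 50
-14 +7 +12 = 5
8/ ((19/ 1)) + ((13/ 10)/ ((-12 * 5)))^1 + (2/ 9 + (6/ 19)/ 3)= 0.73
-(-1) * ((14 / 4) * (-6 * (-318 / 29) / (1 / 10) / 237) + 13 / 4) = 118823 / 9164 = 12.97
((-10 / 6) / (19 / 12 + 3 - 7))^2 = 400 / 841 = 0.48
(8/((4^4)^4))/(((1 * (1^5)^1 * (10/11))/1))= 11/5368709120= 0.00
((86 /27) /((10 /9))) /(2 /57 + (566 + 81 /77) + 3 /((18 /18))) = 62909 /12510560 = 0.01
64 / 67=0.96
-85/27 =-3.15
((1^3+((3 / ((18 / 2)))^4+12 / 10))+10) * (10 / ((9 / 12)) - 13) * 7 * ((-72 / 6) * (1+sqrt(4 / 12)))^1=-138488 / 405 - 138488 * sqrt(3) / 1215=-539.37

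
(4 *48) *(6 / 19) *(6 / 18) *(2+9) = 4224 / 19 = 222.32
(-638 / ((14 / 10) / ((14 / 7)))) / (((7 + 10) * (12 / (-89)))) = 141955 / 357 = 397.63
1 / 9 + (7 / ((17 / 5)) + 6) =1250 / 153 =8.17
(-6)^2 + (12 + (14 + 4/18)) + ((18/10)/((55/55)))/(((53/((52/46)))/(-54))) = 3299476/54855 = 60.15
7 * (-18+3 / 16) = -124.69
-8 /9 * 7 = -56 /9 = -6.22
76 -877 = -801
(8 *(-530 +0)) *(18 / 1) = -76320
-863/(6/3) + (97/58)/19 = -237708/551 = -431.41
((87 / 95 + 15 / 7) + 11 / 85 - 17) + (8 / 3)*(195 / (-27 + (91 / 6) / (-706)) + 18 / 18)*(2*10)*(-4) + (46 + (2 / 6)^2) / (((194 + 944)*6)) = 1312.38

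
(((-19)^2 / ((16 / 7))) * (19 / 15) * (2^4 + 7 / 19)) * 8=785897 / 30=26196.57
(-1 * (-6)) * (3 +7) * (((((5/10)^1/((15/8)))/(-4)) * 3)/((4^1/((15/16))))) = -45/16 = -2.81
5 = 5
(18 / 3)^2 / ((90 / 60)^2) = 16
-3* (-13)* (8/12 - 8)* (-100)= 28600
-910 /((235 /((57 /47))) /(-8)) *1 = 82992 /2209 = 37.57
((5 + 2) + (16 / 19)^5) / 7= 18381269 / 17332693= 1.06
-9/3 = -3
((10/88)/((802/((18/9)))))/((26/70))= 175/229372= 0.00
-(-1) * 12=12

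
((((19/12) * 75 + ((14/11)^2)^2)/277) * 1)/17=0.03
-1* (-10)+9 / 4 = 49 / 4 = 12.25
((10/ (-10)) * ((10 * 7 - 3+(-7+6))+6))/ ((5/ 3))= -216/ 5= -43.20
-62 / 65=-0.95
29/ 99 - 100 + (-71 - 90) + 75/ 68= -1747655/ 6732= -259.60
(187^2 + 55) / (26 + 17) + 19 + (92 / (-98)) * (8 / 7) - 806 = 389945 / 14749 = 26.44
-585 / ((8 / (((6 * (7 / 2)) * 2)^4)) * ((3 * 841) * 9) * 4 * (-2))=1252.60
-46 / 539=-0.09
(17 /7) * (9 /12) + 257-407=-4149 /28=-148.18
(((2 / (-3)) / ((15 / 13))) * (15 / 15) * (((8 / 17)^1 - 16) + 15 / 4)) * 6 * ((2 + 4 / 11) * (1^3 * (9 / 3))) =289.56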